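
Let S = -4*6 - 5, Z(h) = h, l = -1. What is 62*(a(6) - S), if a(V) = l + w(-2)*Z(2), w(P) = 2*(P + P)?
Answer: 744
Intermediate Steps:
w(P) = 4*P (w(P) = 2*(2*P) = 4*P)
S = -29 (S = -24 - 5 = -29)
a(V) = -17 (a(V) = -1 + (4*(-2))*2 = -1 - 8*2 = -1 - 16 = -17)
62*(a(6) - S) = 62*(-17 - 1*(-29)) = 62*(-17 + 29) = 62*12 = 744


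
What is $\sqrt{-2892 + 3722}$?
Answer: $\sqrt{830} \approx 28.81$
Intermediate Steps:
$\sqrt{-2892 + 3722} = \sqrt{830}$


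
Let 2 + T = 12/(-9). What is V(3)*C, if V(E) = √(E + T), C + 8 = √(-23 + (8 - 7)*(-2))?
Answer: I*√3*(-8 + 5*I)/3 ≈ -2.8868 - 4.6188*I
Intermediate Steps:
T = -10/3 (T = -2 + 12/(-9) = -2 + 12*(-⅑) = -2 - 4/3 = -10/3 ≈ -3.3333)
C = -8 + 5*I (C = -8 + √(-23 + (8 - 7)*(-2)) = -8 + √(-23 + 1*(-2)) = -8 + √(-23 - 2) = -8 + √(-25) = -8 + 5*I ≈ -8.0 + 5.0*I)
V(E) = √(-10/3 + E) (V(E) = √(E - 10/3) = √(-10/3 + E))
V(3)*C = (√(-30 + 9*3)/3)*(-8 + 5*I) = (√(-30 + 27)/3)*(-8 + 5*I) = (√(-3)/3)*(-8 + 5*I) = ((I*√3)/3)*(-8 + 5*I) = (I*√3/3)*(-8 + 5*I) = I*√3*(-8 + 5*I)/3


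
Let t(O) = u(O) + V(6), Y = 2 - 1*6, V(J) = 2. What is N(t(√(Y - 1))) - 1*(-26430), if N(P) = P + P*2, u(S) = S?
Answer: 26436 + 3*I*√5 ≈ 26436.0 + 6.7082*I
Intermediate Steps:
Y = -4 (Y = 2 - 6 = -4)
t(O) = 2 + O (t(O) = O + 2 = 2 + O)
N(P) = 3*P (N(P) = P + 2*P = 3*P)
N(t(√(Y - 1))) - 1*(-26430) = 3*(2 + √(-4 - 1)) - 1*(-26430) = 3*(2 + √(-5)) + 26430 = 3*(2 + I*√5) + 26430 = (6 + 3*I*√5) + 26430 = 26436 + 3*I*√5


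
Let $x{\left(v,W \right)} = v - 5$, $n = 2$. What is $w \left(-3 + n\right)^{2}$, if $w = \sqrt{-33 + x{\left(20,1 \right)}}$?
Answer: $3 i \sqrt{2} \approx 4.2426 i$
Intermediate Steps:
$x{\left(v,W \right)} = -5 + v$ ($x{\left(v,W \right)} = v - 5 = -5 + v$)
$w = 3 i \sqrt{2}$ ($w = \sqrt{-33 + \left(-5 + 20\right)} = \sqrt{-33 + 15} = \sqrt{-18} = 3 i \sqrt{2} \approx 4.2426 i$)
$w \left(-3 + n\right)^{2} = 3 i \sqrt{2} \left(-3 + 2\right)^{2} = 3 i \sqrt{2} \left(-1\right)^{2} = 3 i \sqrt{2} \cdot 1 = 3 i \sqrt{2}$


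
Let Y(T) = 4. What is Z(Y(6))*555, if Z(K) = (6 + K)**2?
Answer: 55500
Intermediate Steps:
Z(Y(6))*555 = (6 + 4)**2*555 = 10**2*555 = 100*555 = 55500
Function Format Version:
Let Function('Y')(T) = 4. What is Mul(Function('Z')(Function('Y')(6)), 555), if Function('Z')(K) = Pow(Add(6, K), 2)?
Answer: 55500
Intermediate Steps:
Mul(Function('Z')(Function('Y')(6)), 555) = Mul(Pow(Add(6, 4), 2), 555) = Mul(Pow(10, 2), 555) = Mul(100, 555) = 55500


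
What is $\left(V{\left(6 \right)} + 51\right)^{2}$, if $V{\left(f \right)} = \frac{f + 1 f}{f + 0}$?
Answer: $2809$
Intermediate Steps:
$V{\left(f \right)} = 2$ ($V{\left(f \right)} = \frac{f + f}{f} = \frac{2 f}{f} = 2$)
$\left(V{\left(6 \right)} + 51\right)^{2} = \left(2 + 51\right)^{2} = 53^{2} = 2809$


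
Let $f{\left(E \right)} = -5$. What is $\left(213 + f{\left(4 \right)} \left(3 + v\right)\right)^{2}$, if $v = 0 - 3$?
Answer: $45369$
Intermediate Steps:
$v = -3$ ($v = 0 - 3 = -3$)
$\left(213 + f{\left(4 \right)} \left(3 + v\right)\right)^{2} = \left(213 - 5 \left(3 - 3\right)\right)^{2} = \left(213 - 0\right)^{2} = \left(213 + 0\right)^{2} = 213^{2} = 45369$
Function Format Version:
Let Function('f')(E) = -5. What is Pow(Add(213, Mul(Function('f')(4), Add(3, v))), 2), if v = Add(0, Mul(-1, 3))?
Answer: 45369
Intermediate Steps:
v = -3 (v = Add(0, -3) = -3)
Pow(Add(213, Mul(Function('f')(4), Add(3, v))), 2) = Pow(Add(213, Mul(-5, Add(3, -3))), 2) = Pow(Add(213, Mul(-5, 0)), 2) = Pow(Add(213, 0), 2) = Pow(213, 2) = 45369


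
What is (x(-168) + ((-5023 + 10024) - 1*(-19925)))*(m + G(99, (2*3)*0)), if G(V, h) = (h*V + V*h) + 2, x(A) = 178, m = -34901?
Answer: -876104496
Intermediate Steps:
G(V, h) = 2 + 2*V*h (G(V, h) = (V*h + V*h) + 2 = 2*V*h + 2 = 2 + 2*V*h)
(x(-168) + ((-5023 + 10024) - 1*(-19925)))*(m + G(99, (2*3)*0)) = (178 + ((-5023 + 10024) - 1*(-19925)))*(-34901 + (2 + 2*99*((2*3)*0))) = (178 + (5001 + 19925))*(-34901 + (2 + 2*99*(6*0))) = (178 + 24926)*(-34901 + (2 + 2*99*0)) = 25104*(-34901 + (2 + 0)) = 25104*(-34901 + 2) = 25104*(-34899) = -876104496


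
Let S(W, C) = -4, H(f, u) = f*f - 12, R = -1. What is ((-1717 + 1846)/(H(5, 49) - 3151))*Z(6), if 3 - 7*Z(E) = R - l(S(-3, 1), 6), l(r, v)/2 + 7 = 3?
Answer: 86/3661 ≈ 0.023491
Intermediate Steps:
H(f, u) = -12 + f² (H(f, u) = f² - 12 = -12 + f²)
l(r, v) = -8 (l(r, v) = -14 + 2*3 = -14 + 6 = -8)
Z(E) = -4/7 (Z(E) = 3/7 - (-1 - 1*(-8))/7 = 3/7 - (-1 + 8)/7 = 3/7 - ⅐*7 = 3/7 - 1 = -4/7)
((-1717 + 1846)/(H(5, 49) - 3151))*Z(6) = ((-1717 + 1846)/((-12 + 5²) - 3151))*(-4/7) = (129/((-12 + 25) - 3151))*(-4/7) = (129/(13 - 3151))*(-4/7) = (129/(-3138))*(-4/7) = (129*(-1/3138))*(-4/7) = -43/1046*(-4/7) = 86/3661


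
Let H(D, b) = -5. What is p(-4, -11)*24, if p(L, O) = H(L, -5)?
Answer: -120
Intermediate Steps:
p(L, O) = -5
p(-4, -11)*24 = -5*24 = -120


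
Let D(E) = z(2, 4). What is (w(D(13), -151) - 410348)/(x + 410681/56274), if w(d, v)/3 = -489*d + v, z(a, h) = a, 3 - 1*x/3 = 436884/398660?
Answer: -331493241952050/10424078299 ≈ -31801.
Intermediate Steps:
x = 569322/99665 (x = 9 - 1310652/398660 = 9 - 3*109221/99665 = 9 - 327663/99665 = 569322/99665 ≈ 5.7124)
D(E) = 2
w(d, v) = -1467*d + 3*v (w(d, v) = 3*(-489*d + v) = 3*(v - 489*d) = -1467*d + 3*v)
(w(D(13), -151) - 410348)/(x + 410681/56274) = ((-1467*2 + 3*(-151)) - 410348)/(569322/99665 + 410681/56274) = ((-2934 - 453) - 410348)/(569322/99665 + 410681*(1/56274)) = (-3387 - 410348)/(569322/99665 + 410681/56274) = -413735/72968548093/5608548210 = -413735*5608548210/72968548093 = -331493241952050/10424078299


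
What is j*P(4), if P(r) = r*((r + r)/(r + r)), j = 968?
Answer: 3872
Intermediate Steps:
P(r) = r (P(r) = r*((2*r)/((2*r))) = r*((2*r)*(1/(2*r))) = r*1 = r)
j*P(4) = 968*4 = 3872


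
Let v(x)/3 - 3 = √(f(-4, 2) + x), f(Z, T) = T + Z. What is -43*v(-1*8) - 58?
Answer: -445 - 129*I*√10 ≈ -445.0 - 407.93*I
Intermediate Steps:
v(x) = 9 + 3*√(-2 + x) (v(x) = 9 + 3*√((2 - 4) + x) = 9 + 3*√(-2 + x))
-43*v(-1*8) - 58 = -43*(9 + 3*√(-2 - 1*8)) - 58 = -43*(9 + 3*√(-2 - 8)) - 58 = -43*(9 + 3*√(-10)) - 58 = -43*(9 + 3*(I*√10)) - 58 = -43*(9 + 3*I*√10) - 58 = (-387 - 129*I*√10) - 58 = -445 - 129*I*√10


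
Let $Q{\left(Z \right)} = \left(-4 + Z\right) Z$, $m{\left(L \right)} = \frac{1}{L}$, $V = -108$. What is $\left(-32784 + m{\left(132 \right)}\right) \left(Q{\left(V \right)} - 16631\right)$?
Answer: $\frac{19625153545}{132} \approx 1.4868 \cdot 10^{8}$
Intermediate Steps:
$Q{\left(Z \right)} = Z \left(-4 + Z\right)$
$\left(-32784 + m{\left(132 \right)}\right) \left(Q{\left(V \right)} - 16631\right) = \left(-32784 + \frac{1}{132}\right) \left(- 108 \left(-4 - 108\right) - 16631\right) = \left(-32784 + \frac{1}{132}\right) \left(\left(-108\right) \left(-112\right) - 16631\right) = - \frac{4327487 \left(12096 - 16631\right)}{132} = \left(- \frac{4327487}{132}\right) \left(-4535\right) = \frac{19625153545}{132}$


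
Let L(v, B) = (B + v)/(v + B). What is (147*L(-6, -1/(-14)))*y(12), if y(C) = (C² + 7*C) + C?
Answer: 35280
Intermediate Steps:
y(C) = C² + 8*C
L(v, B) = 1 (L(v, B) = (B + v)/(B + v) = 1)
(147*L(-6, -1/(-14)))*y(12) = (147*1)*(12*(8 + 12)) = 147*(12*20) = 147*240 = 35280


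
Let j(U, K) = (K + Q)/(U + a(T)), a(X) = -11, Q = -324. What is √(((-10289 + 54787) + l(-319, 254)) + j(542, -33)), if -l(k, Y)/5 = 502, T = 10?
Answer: √1315420989/177 ≈ 204.91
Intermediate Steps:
l(k, Y) = -2510 (l(k, Y) = -5*502 = -2510)
j(U, K) = (-324 + K)/(-11 + U) (j(U, K) = (K - 324)/(U - 11) = (-324 + K)/(-11 + U))
√(((-10289 + 54787) + l(-319, 254)) + j(542, -33)) = √(((-10289 + 54787) - 2510) + (-324 - 33)/(-11 + 542)) = √((44498 - 2510) - 357/531) = √(41988 + (1/531)*(-357)) = √(41988 - 119/177) = √(7431757/177) = √1315420989/177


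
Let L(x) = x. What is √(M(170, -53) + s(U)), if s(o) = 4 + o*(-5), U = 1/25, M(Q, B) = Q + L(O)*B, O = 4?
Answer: I*√955/5 ≈ 6.1806*I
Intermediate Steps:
M(Q, B) = Q + 4*B
U = 1/25 ≈ 0.040000
s(o) = 4 - 5*o
√(M(170, -53) + s(U)) = √((170 + 4*(-53)) + (4 - 5*1/25)) = √((170 - 212) + (4 - ⅕)) = √(-42 + 19/5) = √(-191/5) = I*√955/5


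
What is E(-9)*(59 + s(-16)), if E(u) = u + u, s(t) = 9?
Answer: -1224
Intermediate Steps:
E(u) = 2*u
E(-9)*(59 + s(-16)) = (2*(-9))*(59 + 9) = -18*68 = -1224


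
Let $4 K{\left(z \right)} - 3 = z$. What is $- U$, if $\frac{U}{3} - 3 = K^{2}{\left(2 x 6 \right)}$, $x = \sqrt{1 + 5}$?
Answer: $- \frac{2763}{16} - \frac{27 \sqrt{6}}{2} \approx -205.76$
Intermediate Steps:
$x = \sqrt{6} \approx 2.4495$
$K{\left(z \right)} = \frac{3}{4} + \frac{z}{4}$
$U = 9 + 3 \left(\frac{3}{4} + 3 \sqrt{6}\right)^{2}$ ($U = 9 + 3 \left(\frac{3}{4} + \frac{2 \sqrt{6} \cdot 6}{4}\right)^{2} = 9 + 3 \left(\frac{3}{4} + \frac{12 \sqrt{6}}{4}\right)^{2} = 9 + 3 \left(\frac{3}{4} + 3 \sqrt{6}\right)^{2} \approx 205.76$)
$- U = - (\frac{2763}{16} + \frac{27 \sqrt{6}}{2}) = - \frac{2763}{16} - \frac{27 \sqrt{6}}{2}$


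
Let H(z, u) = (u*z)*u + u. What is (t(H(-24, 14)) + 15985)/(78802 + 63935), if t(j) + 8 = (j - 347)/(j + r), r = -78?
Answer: 10883339/97224288 ≈ 0.11194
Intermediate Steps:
H(z, u) = u + z*u² (H(z, u) = z*u² + u = u + z*u²)
t(j) = -8 + (-347 + j)/(-78 + j) (t(j) = -8 + (j - 347)/(j - 78) = -8 + (-347 + j)/(-78 + j))
(t(H(-24, 14)) + 15985)/(78802 + 63935) = ((277 - 98*(1 + 14*(-24)))/(-78 + 14*(1 + 14*(-24))) + 15985)/(78802 + 63935) = ((277 - 98*(1 - 336))/(-78 + 14*(1 - 336)) + 15985)/142737 = ((277 - 98*(-335))/(-78 + 14*(-335)) + 15985)*(1/142737) = ((277 - 7*(-4690))/(-78 - 4690) + 15985)*(1/142737) = ((277 + 32830)/(-4768) + 15985)*(1/142737) = (-1/4768*33107 + 15985)*(1/142737) = (-33107/4768 + 15985)*(1/142737) = (76183373/4768)*(1/142737) = 10883339/97224288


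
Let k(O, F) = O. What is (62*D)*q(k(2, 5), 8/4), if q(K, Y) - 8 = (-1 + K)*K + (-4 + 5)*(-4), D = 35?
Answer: 13020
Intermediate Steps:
q(K, Y) = 4 + K*(-1 + K) (q(K, Y) = 8 + ((-1 + K)*K + (-4 + 5)*(-4)) = 8 + (K*(-1 + K) + 1*(-4)) = 8 + (K*(-1 + K) - 4) = 8 + (-4 + K*(-1 + K)) = 4 + K*(-1 + K))
(62*D)*q(k(2, 5), 8/4) = (62*35)*(4 + 2² - 1*2) = 2170*(4 + 4 - 2) = 2170*6 = 13020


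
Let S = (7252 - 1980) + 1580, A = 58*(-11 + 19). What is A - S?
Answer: -6388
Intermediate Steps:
A = 464 (A = 58*8 = 464)
S = 6852 (S = 5272 + 1580 = 6852)
A - S = 464 - 1*6852 = 464 - 6852 = -6388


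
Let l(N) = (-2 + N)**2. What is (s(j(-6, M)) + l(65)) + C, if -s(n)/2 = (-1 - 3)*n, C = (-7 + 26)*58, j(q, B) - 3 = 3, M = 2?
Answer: 5119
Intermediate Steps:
j(q, B) = 6 (j(q, B) = 3 + 3 = 6)
C = 1102 (C = 19*58 = 1102)
s(n) = 8*n (s(n) = -2*(-1 - 3)*n = -(-8)*n = 8*n)
(s(j(-6, M)) + l(65)) + C = (8*6 + (-2 + 65)**2) + 1102 = (48 + 63**2) + 1102 = (48 + 3969) + 1102 = 4017 + 1102 = 5119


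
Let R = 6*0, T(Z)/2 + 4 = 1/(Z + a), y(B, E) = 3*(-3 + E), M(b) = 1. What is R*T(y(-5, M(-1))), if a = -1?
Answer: 0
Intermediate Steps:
y(B, E) = -9 + 3*E
T(Z) = -8 + 2/(-1 + Z) (T(Z) = -8 + 2/(Z - 1) = -8 + 2/(-1 + Z))
R = 0
R*T(y(-5, M(-1))) = 0*(2*(5 - 4*(-9 + 3*1))/(-1 + (-9 + 3*1))) = 0*(2*(5 - 4*(-9 + 3))/(-1 + (-9 + 3))) = 0*(2*(5 - 4*(-6))/(-1 - 6)) = 0*(2*(5 + 24)/(-7)) = 0*(2*(-⅐)*29) = 0*(-58/7) = 0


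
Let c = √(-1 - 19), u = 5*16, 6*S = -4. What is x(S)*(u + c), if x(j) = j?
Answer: -160/3 - 4*I*√5/3 ≈ -53.333 - 2.9814*I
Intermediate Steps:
S = -⅔ (S = (⅙)*(-4) = -⅔ ≈ -0.66667)
u = 80
c = 2*I*√5 (c = √(-20) = 2*I*√5 ≈ 4.4721*I)
x(S)*(u + c) = -2*(80 + 2*I*√5)/3 = -160/3 - 4*I*√5/3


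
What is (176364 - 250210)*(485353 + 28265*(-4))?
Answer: -27492348878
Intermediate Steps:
(176364 - 250210)*(485353 + 28265*(-4)) = -73846*(485353 - 113060) = -73846*372293 = -27492348878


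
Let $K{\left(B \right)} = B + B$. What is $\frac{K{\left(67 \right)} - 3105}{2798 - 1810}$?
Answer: $- \frac{2971}{988} \approx -3.0071$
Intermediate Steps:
$K{\left(B \right)} = 2 B$
$\frac{K{\left(67 \right)} - 3105}{2798 - 1810} = \frac{2 \cdot 67 - 3105}{2798 - 1810} = \frac{134 - 3105}{988} = \left(-2971\right) \frac{1}{988} = - \frac{2971}{988}$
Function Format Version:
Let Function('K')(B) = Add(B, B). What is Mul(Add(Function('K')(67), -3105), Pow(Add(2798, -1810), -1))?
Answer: Rational(-2971, 988) ≈ -3.0071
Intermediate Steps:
Function('K')(B) = Mul(2, B)
Mul(Add(Function('K')(67), -3105), Pow(Add(2798, -1810), -1)) = Mul(Add(Mul(2, 67), -3105), Pow(Add(2798, -1810), -1)) = Mul(Add(134, -3105), Pow(988, -1)) = Mul(-2971, Rational(1, 988)) = Rational(-2971, 988)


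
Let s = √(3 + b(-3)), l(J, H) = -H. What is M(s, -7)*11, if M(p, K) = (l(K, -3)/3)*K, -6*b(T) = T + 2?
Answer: -77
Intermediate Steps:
b(T) = -⅓ - T/6 (b(T) = -(T + 2)/6 = -(2 + T)/6 = -⅓ - T/6)
s = √114/6 (s = √(3 + (-⅓ - ⅙*(-3))) = √(3 + (-⅓ + ½)) = √(3 + ⅙) = √(19/6) = √114/6 ≈ 1.7795)
M(p, K) = K (M(p, K) = (-1*(-3)/3)*K = (3*(⅓))*K = 1*K = K)
M(s, -7)*11 = -7*11 = -77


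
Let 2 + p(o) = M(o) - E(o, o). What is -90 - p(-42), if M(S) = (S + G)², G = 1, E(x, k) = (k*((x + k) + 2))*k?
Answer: -146417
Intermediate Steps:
E(x, k) = k²*(2 + k + x) (E(x, k) = (k*((k + x) + 2))*k = (k*(2 + k + x))*k = k²*(2 + k + x))
M(S) = (1 + S)² (M(S) = (S + 1)² = (1 + S)²)
p(o) = -2 + (1 + o)² - o²*(2 + 2*o) (p(o) = -2 + ((1 + o)² - o²*(2 + o + o)) = -2 + ((1 + o)² - o²*(2 + 2*o)) = -2 + (1 + o)² - o²*(2 + 2*o))
-90 - p(-42) = -90 - (-1 - 1*(-42)² - 2*(-42)³ + 2*(-42)) = -90 - (-1 - 1*1764 - 2*(-74088) - 84) = -90 - (-1 - 1764 + 148176 - 84) = -90 - 1*146327 = -90 - 146327 = -146417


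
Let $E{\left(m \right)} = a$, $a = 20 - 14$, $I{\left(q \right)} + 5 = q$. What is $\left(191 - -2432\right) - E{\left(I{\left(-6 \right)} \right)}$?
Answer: $2617$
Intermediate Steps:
$I{\left(q \right)} = -5 + q$
$a = 6$ ($a = 20 - 14 = 6$)
$E{\left(m \right)} = 6$
$\left(191 - -2432\right) - E{\left(I{\left(-6 \right)} \right)} = \left(191 - -2432\right) - 6 = \left(191 + 2432\right) - 6 = 2623 - 6 = 2617$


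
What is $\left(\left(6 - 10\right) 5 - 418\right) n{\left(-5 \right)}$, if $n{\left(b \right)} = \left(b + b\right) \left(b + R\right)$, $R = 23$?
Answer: $78840$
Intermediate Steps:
$n{\left(b \right)} = 2 b \left(23 + b\right)$ ($n{\left(b \right)} = \left(b + b\right) \left(b + 23\right) = 2 b \left(23 + b\right)$)
$\left(\left(6 - 10\right) 5 - 418\right) n{\left(-5 \right)} = \left(\left(6 - 10\right) 5 - 418\right) 2 \left(-5\right) \left(23 - 5\right) = \left(\left(-4\right) 5 - 418\right) 2 \left(-5\right) 18 = \left(-20 - 418\right) \left(-180\right) = \left(-438\right) \left(-180\right) = 78840$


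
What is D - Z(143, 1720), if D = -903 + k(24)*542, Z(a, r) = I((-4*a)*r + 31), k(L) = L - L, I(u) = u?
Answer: 982906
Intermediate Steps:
k(L) = 0
Z(a, r) = 31 - 4*a*r (Z(a, r) = (-4*a)*r + 31 = -4*a*r + 31 = 31 - 4*a*r)
D = -903 (D = -903 + 0*542 = -903 + 0 = -903)
D - Z(143, 1720) = -903 - (31 - 4*143*1720) = -903 - (31 - 983840) = -903 - 1*(-983809) = -903 + 983809 = 982906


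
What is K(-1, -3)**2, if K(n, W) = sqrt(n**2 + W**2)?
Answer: 10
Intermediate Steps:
K(n, W) = sqrt(W**2 + n**2)
K(-1, -3)**2 = (sqrt((-3)**2 + (-1)**2))**2 = (sqrt(9 + 1))**2 = (sqrt(10))**2 = 10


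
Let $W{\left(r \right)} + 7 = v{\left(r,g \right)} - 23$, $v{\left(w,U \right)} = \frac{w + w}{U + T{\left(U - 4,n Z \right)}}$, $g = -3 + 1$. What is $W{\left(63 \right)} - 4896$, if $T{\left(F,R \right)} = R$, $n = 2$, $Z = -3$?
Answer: $- \frac{19767}{4} \approx -4941.8$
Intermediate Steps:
$g = -2$
$v{\left(w,U \right)} = \frac{2 w}{-6 + U}$ ($v{\left(w,U \right)} = \frac{w + w}{U + 2 \left(-3\right)} = \frac{2 w}{U - 6} = \frac{2 w}{-6 + U}$)
$W{\left(r \right)} = -30 - \frac{r}{4}$ ($W{\left(r \right)} = -7 + \left(\frac{2 r}{-6 - 2} - 23\right) = -7 + \left(\frac{2 r}{-8} - 23\right) = -7 + \left(2 r \left(- \frac{1}{8}\right) - 23\right) = -7 - \left(23 + \frac{r}{4}\right) = -30 - \frac{r}{4}$)
$W{\left(63 \right)} - 4896 = \left(-30 - \frac{63}{4}\right) - 4896 = - \frac{183}{4} - 4896 = - \frac{19767}{4}$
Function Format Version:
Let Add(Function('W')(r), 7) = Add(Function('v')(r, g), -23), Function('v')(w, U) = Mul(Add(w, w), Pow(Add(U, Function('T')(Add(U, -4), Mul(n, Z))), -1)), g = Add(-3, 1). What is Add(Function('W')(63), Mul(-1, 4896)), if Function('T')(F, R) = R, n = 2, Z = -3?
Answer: Rational(-19767, 4) ≈ -4941.8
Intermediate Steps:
g = -2
Function('v')(w, U) = Mul(2, w, Pow(Add(-6, U), -1)) (Function('v')(w, U) = Mul(Add(w, w), Pow(Add(U, Mul(2, -3)), -1)) = Mul(Mul(2, w), Pow(Add(U, -6), -1)) = Mul(Mul(2, w), Pow(Add(-6, U), -1)) = Mul(2, w, Pow(Add(-6, U), -1)))
Function('W')(r) = Add(-30, Mul(Rational(-1, 4), r)) (Function('W')(r) = Add(-7, Add(Mul(2, r, Pow(Add(-6, -2), -1)), -23)) = Add(-7, Add(Mul(2, r, Pow(-8, -1)), -23)) = Add(-7, Add(Mul(2, r, Rational(-1, 8)), -23)) = Add(-7, Add(Mul(Rational(-1, 4), r), -23)) = Add(-7, Add(-23, Mul(Rational(-1, 4), r))) = Add(-30, Mul(Rational(-1, 4), r)))
Add(Function('W')(63), Mul(-1, 4896)) = Add(Add(-30, Mul(Rational(-1, 4), 63)), Mul(-1, 4896)) = Add(Add(-30, Rational(-63, 4)), -4896) = Add(Rational(-183, 4), -4896) = Rational(-19767, 4)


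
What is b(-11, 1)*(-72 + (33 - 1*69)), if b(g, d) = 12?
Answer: -1296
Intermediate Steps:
b(-11, 1)*(-72 + (33 - 1*69)) = 12*(-72 + (33 - 1*69)) = 12*(-72 + (33 - 69)) = 12*(-72 - 36) = 12*(-108) = -1296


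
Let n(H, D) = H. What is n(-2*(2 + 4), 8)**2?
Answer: 144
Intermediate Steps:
n(-2*(2 + 4), 8)**2 = (-2*(2 + 4))**2 = (-2*6)**2 = (-12)**2 = 144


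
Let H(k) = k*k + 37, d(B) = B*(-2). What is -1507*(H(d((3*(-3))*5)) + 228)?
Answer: -12606055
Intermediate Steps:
d(B) = -2*B
H(k) = 37 + k² (H(k) = k² + 37 = 37 + k²)
-1507*(H(d((3*(-3))*5)) + 228) = -1507*((37 + (-2*3*(-3)*5)²) + 228) = -1507*((37 + (-(-18)*5)²) + 228) = -1507*((37 + (-2*(-45))²) + 228) = -1507*((37 + 90²) + 228) = -1507*((37 + 8100) + 228) = -1507*(8137 + 228) = -1507*8365 = -12606055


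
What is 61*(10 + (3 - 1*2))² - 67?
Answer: 7314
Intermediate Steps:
61*(10 + (3 - 1*2))² - 67 = 61*(10 + (3 - 2))² - 67 = 61*(10 + 1)² - 67 = 61*11² - 67 = 61*121 - 67 = 7381 - 67 = 7314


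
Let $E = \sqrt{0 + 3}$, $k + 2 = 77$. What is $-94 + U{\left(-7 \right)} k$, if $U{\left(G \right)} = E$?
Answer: $-94 + 75 \sqrt{3} \approx 35.904$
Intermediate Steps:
$k = 75$ ($k = -2 + 77 = 75$)
$E = \sqrt{3} \approx 1.732$
$U{\left(G \right)} = \sqrt{3}$
$-94 + U{\left(-7 \right)} k = -94 + \sqrt{3} \cdot 75 = -94 + 75 \sqrt{3}$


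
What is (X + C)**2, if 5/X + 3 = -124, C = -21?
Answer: 7139584/16129 ≈ 442.66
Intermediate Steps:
X = -5/127 (X = 5/(-3 - 124) = 5/(-127) = 5*(-1/127) = -5/127 ≈ -0.039370)
(X + C)**2 = (-5/127 - 21)**2 = (-2672/127)**2 = 7139584/16129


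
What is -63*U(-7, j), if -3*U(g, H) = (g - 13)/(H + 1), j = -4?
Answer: 140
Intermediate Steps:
U(g, H) = -(-13 + g)/(3*(1 + H)) (U(g, H) = -(g - 13)/(3*(H + 1)) = -(-13 + g)/(3*(1 + H)))
-63*U(-7, j) = -21*(13 - 1*(-7))/(1 - 4) = -21*(13 + 7)/(-3) = -21*(-1)*20/3 = -63*(-20/9) = 140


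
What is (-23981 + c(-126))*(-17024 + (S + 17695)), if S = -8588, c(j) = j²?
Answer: 64167285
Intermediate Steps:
(-23981 + c(-126))*(-17024 + (S + 17695)) = (-23981 + (-126)²)*(-17024 + (-8588 + 17695)) = (-23981 + 15876)*(-17024 + 9107) = -8105*(-7917) = 64167285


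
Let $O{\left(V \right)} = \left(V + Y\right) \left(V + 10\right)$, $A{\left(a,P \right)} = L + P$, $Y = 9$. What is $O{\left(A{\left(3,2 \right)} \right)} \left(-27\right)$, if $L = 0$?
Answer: $-3564$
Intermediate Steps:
$A{\left(a,P \right)} = P$ ($A{\left(a,P \right)} = 0 + P = P$)
$O{\left(V \right)} = \left(9 + V\right) \left(10 + V\right)$ ($O{\left(V \right)} = \left(V + 9\right) \left(V + 10\right) = \left(9 + V\right) \left(10 + V\right)$)
$O{\left(A{\left(3,2 \right)} \right)} \left(-27\right) = \left(90 + 2^{2} + 19 \cdot 2\right) \left(-27\right) = \left(90 + 4 + 38\right) \left(-27\right) = 132 \left(-27\right) = -3564$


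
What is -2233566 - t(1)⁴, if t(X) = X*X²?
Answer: -2233567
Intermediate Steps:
t(X) = X³
-2233566 - t(1)⁴ = -2233566 - (1³)⁴ = -2233566 - 1*1⁴ = -2233566 - 1*1 = -2233566 - 1 = -2233567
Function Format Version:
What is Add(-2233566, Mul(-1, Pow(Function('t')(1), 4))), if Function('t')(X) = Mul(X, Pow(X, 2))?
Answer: -2233567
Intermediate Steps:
Function('t')(X) = Pow(X, 3)
Add(-2233566, Mul(-1, Pow(Function('t')(1), 4))) = Add(-2233566, Mul(-1, Pow(Pow(1, 3), 4))) = Add(-2233566, Mul(-1, Pow(1, 4))) = Add(-2233566, Mul(-1, 1)) = Add(-2233566, -1) = -2233567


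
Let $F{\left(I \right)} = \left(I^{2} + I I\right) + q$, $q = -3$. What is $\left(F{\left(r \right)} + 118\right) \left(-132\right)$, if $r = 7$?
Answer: $-28116$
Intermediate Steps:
$F{\left(I \right)} = -3 + 2 I^{2}$ ($F{\left(I \right)} = \left(I^{2} + I I\right) - 3 = \left(I^{2} + I^{2}\right) - 3 = 2 I^{2} - 3 = -3 + 2 I^{2}$)
$\left(F{\left(r \right)} + 118\right) \left(-132\right) = \left(\left(-3 + 2 \cdot 7^{2}\right) + 118\right) \left(-132\right) = \left(\left(-3 + 2 \cdot 49\right) + 118\right) \left(-132\right) = \left(\left(-3 + 98\right) + 118\right) \left(-132\right) = \left(95 + 118\right) \left(-132\right) = 213 \left(-132\right) = -28116$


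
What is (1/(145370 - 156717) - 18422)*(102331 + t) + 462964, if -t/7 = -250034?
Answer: -387245460961007/11347 ≈ -3.4128e+10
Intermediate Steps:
t = 1750238 (t = -7*(-250034) = 1750238)
(1/(145370 - 156717) - 18422)*(102331 + t) + 462964 = (1/(145370 - 156717) - 18422)*(102331 + 1750238) + 462964 = (1/(-11347) - 18422)*1852569 + 462964 = (-1/11347 - 18422)*1852569 + 462964 = -209034435/11347*1852569 + 462964 = -387250714213515/11347 + 462964 = -387245460961007/11347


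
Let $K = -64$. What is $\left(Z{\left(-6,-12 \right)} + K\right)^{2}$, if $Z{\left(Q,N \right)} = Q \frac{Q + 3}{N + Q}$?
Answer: $4225$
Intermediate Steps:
$Z{\left(Q,N \right)} = \frac{Q \left(3 + Q\right)}{N + Q}$ ($Z{\left(Q,N \right)} = Q \frac{3 + Q}{N + Q} = \frac{Q \left(3 + Q\right)}{N + Q}$)
$\left(Z{\left(-6,-12 \right)} + K\right)^{2} = \left(- \frac{6 \left(3 - 6\right)}{-12 - 6} - 64\right)^{2} = \left(\left(-6\right) \frac{1}{-18} \left(-3\right) - 64\right)^{2} = \left(\left(-6\right) \left(- \frac{1}{18}\right) \left(-3\right) - 64\right)^{2} = \left(-1 - 64\right)^{2} = \left(-65\right)^{2} = 4225$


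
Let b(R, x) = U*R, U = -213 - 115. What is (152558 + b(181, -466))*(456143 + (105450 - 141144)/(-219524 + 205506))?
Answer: 297939998047460/7009 ≈ 4.2508e+10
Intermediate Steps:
U = -328
b(R, x) = -328*R
(152558 + b(181, -466))*(456143 + (105450 - 141144)/(-219524 + 205506)) = (152558 - 328*181)*(456143 + (105450 - 141144)/(-219524 + 205506)) = (152558 - 59368)*(456143 - 35694/(-14018)) = 93190*(456143 - 35694*(-1/14018)) = 93190*(456143 + 17847/7009) = 93190*(3197124134/7009) = 297939998047460/7009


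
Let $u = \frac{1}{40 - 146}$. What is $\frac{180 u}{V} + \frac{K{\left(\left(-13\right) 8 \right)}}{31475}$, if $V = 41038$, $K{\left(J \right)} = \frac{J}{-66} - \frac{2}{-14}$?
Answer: $\frac{104557654}{7906964332575} \approx 1.3223 \cdot 10^{-5}$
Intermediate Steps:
$K{\left(J \right)} = \frac{1}{7} - \frac{J}{66}$ ($K{\left(J \right)} = J \left(- \frac{1}{66}\right) - - \frac{1}{7} = - \frac{J}{66} + \frac{1}{7} = \frac{1}{7} - \frac{J}{66}$)
$u = - \frac{1}{106}$ ($u = \frac{1}{-106} = - \frac{1}{106} \approx -0.009434$)
$\frac{180 u}{V} + \frac{K{\left(\left(-13\right) 8 \right)}}{31475} = \frac{180 \left(- \frac{1}{106}\right)}{41038} + \frac{\frac{1}{7} - \frac{\left(-13\right) 8}{66}}{31475} = \left(- \frac{90}{53}\right) \frac{1}{41038} + \left(\frac{1}{7} - - \frac{52}{33}\right) \frac{1}{31475} = - \frac{45}{1087507} + \left(\frac{1}{7} + \frac{52}{33}\right) \frac{1}{31475} = - \frac{45}{1087507} + \frac{397}{231} \cdot \frac{1}{31475} = - \frac{45}{1087507} + \frac{397}{7270725} = \frac{104557654}{7906964332575}$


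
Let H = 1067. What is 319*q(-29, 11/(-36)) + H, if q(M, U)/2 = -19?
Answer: -11055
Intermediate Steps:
q(M, U) = -38 (q(M, U) = 2*(-19) = -38)
319*q(-29, 11/(-36)) + H = 319*(-38) + 1067 = -12122 + 1067 = -11055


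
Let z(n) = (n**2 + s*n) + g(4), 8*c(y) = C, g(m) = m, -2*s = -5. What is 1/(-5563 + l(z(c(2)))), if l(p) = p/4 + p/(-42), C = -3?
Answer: -5376/29902793 ≈ -0.00017978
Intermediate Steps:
s = 5/2 (s = -1/2*(-5) = 5/2 ≈ 2.5000)
c(y) = -3/8 (c(y) = (1/8)*(-3) = -3/8)
z(n) = 4 + n**2 + 5*n/2 (z(n) = (n**2 + 5*n/2) + 4 = 4 + n**2 + 5*n/2)
l(p) = 19*p/84 (l(p) = p*(1/4) + p*(-1/42) = p/4 - p/42 = 19*p/84)
1/(-5563 + l(z(c(2)))) = 1/(-5563 + 19*(4 + (-3/8)**2 + (5/2)*(-3/8))/84) = 1/(-5563 + 19*(4 + 9/64 - 15/16)/84) = 1/(-5563 + (19/84)*(205/64)) = 1/(-5563 + 3895/5376) = 1/(-29902793/5376) = -5376/29902793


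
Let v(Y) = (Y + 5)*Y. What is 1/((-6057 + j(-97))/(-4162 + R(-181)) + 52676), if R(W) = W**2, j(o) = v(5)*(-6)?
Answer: 9533/502158189 ≈ 1.8984e-5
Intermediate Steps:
v(Y) = Y*(5 + Y) (v(Y) = (5 + Y)*Y = Y*(5 + Y))
j(o) = -300 (j(o) = (5*(5 + 5))*(-6) = (5*10)*(-6) = 50*(-6) = -300)
1/((-6057 + j(-97))/(-4162 + R(-181)) + 52676) = 1/((-6057 - 300)/(-4162 + (-181)**2) + 52676) = 1/(-6357/(-4162 + 32761) + 52676) = 1/(-6357/28599 + 52676) = 1/(-6357*1/28599 + 52676) = 1/(-2119/9533 + 52676) = 1/(502158189/9533) = 9533/502158189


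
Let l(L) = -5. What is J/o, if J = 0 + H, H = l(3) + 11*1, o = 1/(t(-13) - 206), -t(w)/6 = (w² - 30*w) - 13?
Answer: -20892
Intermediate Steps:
t(w) = 78 - 6*w² + 180*w (t(w) = -6*((w² - 30*w) - 13) = -6*(-13 + w² - 30*w) = 78 - 6*w² + 180*w)
o = -1/3482 (o = 1/((78 - 6*(-13)² + 180*(-13)) - 206) = 1/((78 - 6*169 - 2340) - 206) = 1/((78 - 1014 - 2340) - 206) = 1/(-3276 - 206) = 1/(-3482) = -1/3482 ≈ -0.00028719)
H = 6 (H = -5 + 11*1 = -5 + 11 = 6)
J = 6 (J = 0 + 6 = 6)
J/o = 6/(-1/3482) = 6*(-3482) = -20892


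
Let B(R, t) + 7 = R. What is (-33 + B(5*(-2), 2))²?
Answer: 2500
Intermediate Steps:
B(R, t) = -7 + R
(-33 + B(5*(-2), 2))² = (-33 + (-7 + 5*(-2)))² = (-33 + (-7 - 10))² = (-33 - 17)² = (-50)² = 2500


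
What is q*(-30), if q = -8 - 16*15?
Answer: 7440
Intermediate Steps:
q = -248 (q = -8 - 240 = -248)
q*(-30) = -248*(-30) = 7440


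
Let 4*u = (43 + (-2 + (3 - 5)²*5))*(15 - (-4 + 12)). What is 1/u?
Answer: 4/427 ≈ 0.0093677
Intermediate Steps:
u = 427/4 (u = ((43 + (-2 + (3 - 5)²*5))*(15 - (-4 + 12)))/4 = ((43 + (-2 + (-2)²*5))*(15 - 1*8))/4 = ((43 + (-2 + 4*5))*(15 - 8))/4 = ((43 + (-2 + 20))*7)/4 = ((43 + 18)*7)/4 = (61*7)/4 = (¼)*427 = 427/4 ≈ 106.75)
1/u = 1/(427/4) = 4/427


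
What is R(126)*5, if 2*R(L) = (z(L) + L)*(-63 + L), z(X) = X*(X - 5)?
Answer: 2421090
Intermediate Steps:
z(X) = X*(-5 + X)
R(L) = (-63 + L)*(L + L*(-5 + L))/2 (R(L) = ((L*(-5 + L) + L)*(-63 + L))/2 = ((L + L*(-5 + L))*(-63 + L))/2 = ((-63 + L)*(L + L*(-5 + L)))/2 = (-63 + L)*(L + L*(-5 + L))/2)
R(126)*5 = ((½)*126*(252 + 126² - 67*126))*5 = ((½)*126*(252 + 15876 - 8442))*5 = ((½)*126*7686)*5 = 484218*5 = 2421090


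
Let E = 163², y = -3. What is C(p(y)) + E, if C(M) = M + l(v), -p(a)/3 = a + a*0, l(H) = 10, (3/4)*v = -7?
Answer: 26588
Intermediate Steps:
v = -28/3 (v = (4/3)*(-7) = -28/3 ≈ -9.3333)
p(a) = -3*a (p(a) = -3*(a + a*0) = -3*(a + 0) = -3*a)
E = 26569
C(M) = 10 + M (C(M) = M + 10 = 10 + M)
C(p(y)) + E = (10 - 3*(-3)) + 26569 = (10 + 9) + 26569 = 19 + 26569 = 26588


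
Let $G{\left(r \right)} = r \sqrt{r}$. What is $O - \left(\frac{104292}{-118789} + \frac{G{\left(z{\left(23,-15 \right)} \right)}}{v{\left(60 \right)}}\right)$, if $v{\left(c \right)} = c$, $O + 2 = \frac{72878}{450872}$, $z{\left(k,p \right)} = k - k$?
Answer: $- \frac{25718910325}{26779317004} \approx -0.9604$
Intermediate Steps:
$z{\left(k,p \right)} = 0$
$O = - \frac{414433}{225436}$ ($O = -2 + \frac{72878}{450872} = -2 + 72878 \cdot \frac{1}{450872} = -2 + \frac{36439}{225436} = - \frac{414433}{225436} \approx -1.8384$)
$G{\left(r \right)} = r^{\frac{3}{2}}$
$O - \left(\frac{104292}{-118789} + \frac{G{\left(z{\left(23,-15 \right)} \right)}}{v{\left(60 \right)}}\right) = - \frac{414433}{225436} - \left(\frac{104292}{-118789} + \frac{0^{\frac{3}{2}}}{60}\right) = - \frac{414433}{225436} - \left(104292 \left(- \frac{1}{118789}\right) + 0 \cdot \frac{1}{60}\right) = - \frac{414433}{225436} - \left(- \frac{104292}{118789} + 0\right) = - \frac{414433}{225436} - - \frac{104292}{118789} = - \frac{414433}{225436} + \frac{104292}{118789} = - \frac{25718910325}{26779317004}$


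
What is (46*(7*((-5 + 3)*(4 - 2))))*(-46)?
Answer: 59248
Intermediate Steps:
(46*(7*((-5 + 3)*(4 - 2))))*(-46) = (46*(7*(-2*2)))*(-46) = (46*(7*(-4)))*(-46) = (46*(-28))*(-46) = -1288*(-46) = 59248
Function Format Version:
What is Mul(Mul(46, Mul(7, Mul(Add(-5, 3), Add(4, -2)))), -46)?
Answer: 59248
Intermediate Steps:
Mul(Mul(46, Mul(7, Mul(Add(-5, 3), Add(4, -2)))), -46) = Mul(Mul(46, Mul(7, Mul(-2, 2))), -46) = Mul(Mul(46, Mul(7, -4)), -46) = Mul(Mul(46, -28), -46) = Mul(-1288, -46) = 59248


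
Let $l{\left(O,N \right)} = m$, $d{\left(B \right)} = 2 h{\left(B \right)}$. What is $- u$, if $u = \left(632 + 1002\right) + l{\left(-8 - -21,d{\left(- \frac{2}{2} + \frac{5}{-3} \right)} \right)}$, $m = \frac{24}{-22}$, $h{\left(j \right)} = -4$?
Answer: $- \frac{17962}{11} \approx -1632.9$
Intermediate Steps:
$d{\left(B \right)} = -8$ ($d{\left(B \right)} = 2 \left(-4\right) = -8$)
$m = - \frac{12}{11}$ ($m = 24 \left(- \frac{1}{22}\right) = - \frac{12}{11} \approx -1.0909$)
$l{\left(O,N \right)} = - \frac{12}{11}$
$u = \frac{17962}{11}$ ($u = \left(632 + 1002\right) - \frac{12}{11} = 1634 - \frac{12}{11} = \frac{17962}{11} \approx 1632.9$)
$- u = \left(-1\right) \frac{17962}{11} = - \frac{17962}{11}$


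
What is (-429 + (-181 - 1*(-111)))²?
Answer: 249001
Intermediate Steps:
(-429 + (-181 - 1*(-111)))² = (-429 + (-181 + 111))² = (-429 - 70)² = (-499)² = 249001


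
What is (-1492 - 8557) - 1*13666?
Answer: -23715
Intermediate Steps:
(-1492 - 8557) - 1*13666 = -10049 - 13666 = -23715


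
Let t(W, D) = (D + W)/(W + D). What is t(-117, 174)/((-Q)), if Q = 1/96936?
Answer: -96936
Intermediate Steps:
t(W, D) = 1 (t(W, D) = (D + W)/(D + W) = 1)
Q = 1/96936 ≈ 1.0316e-5
t(-117, 174)/((-Q)) = 1/(-1*1/96936) = 1/(-1/96936) = 1*(-96936) = -96936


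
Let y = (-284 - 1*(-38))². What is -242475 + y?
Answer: -181959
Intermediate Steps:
y = 60516 (y = (-284 + 38)² = (-246)² = 60516)
-242475 + y = -242475 + 60516 = -181959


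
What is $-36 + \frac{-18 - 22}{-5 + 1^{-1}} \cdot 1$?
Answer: $-26$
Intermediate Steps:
$-36 + \frac{-18 - 22}{-5 + 1^{-1}} \cdot 1 = -36 + - \frac{40}{-5 + 1} \cdot 1 = -36 + - \frac{40}{-4} \cdot 1 = -36 + \left(-40\right) \left(- \frac{1}{4}\right) 1 = -36 + 10 \cdot 1 = -36 + 10 = -26$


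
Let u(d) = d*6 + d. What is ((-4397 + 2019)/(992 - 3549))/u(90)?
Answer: 1189/805455 ≈ 0.0014762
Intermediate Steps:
u(d) = 7*d (u(d) = 6*d + d = 7*d)
((-4397 + 2019)/(992 - 3549))/u(90) = ((-4397 + 2019)/(992 - 3549))/((7*90)) = -2378/(-2557)/630 = -2378*(-1/2557)*(1/630) = (2378/2557)*(1/630) = 1189/805455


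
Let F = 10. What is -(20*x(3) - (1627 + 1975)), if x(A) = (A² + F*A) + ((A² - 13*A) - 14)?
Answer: 3702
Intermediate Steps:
x(A) = -14 - 3*A + 2*A² (x(A) = (A² + 10*A) + ((A² - 13*A) - 14) = (A² + 10*A) + (-14 + A² - 13*A) = -14 - 3*A + 2*A²)
-(20*x(3) - (1627 + 1975)) = -(20*(-14 - 3*3 + 2*3²) - (1627 + 1975)) = -(20*(-14 - 9 + 2*9) - 1*3602) = -(20*(-14 - 9 + 18) - 3602) = -(20*(-5) - 3602) = -(-100 - 3602) = -1*(-3702) = 3702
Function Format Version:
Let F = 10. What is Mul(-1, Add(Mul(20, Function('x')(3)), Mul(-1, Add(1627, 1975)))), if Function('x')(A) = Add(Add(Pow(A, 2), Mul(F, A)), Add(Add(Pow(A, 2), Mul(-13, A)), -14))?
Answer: 3702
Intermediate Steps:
Function('x')(A) = Add(-14, Mul(-3, A), Mul(2, Pow(A, 2))) (Function('x')(A) = Add(Add(Pow(A, 2), Mul(10, A)), Add(Add(Pow(A, 2), Mul(-13, A)), -14)) = Add(Add(Pow(A, 2), Mul(10, A)), Add(-14, Pow(A, 2), Mul(-13, A))) = Add(-14, Mul(-3, A), Mul(2, Pow(A, 2))))
Mul(-1, Add(Mul(20, Function('x')(3)), Mul(-1, Add(1627, 1975)))) = Mul(-1, Add(Mul(20, Add(-14, Mul(-3, 3), Mul(2, Pow(3, 2)))), Mul(-1, Add(1627, 1975)))) = Mul(-1, Add(Mul(20, Add(-14, -9, Mul(2, 9))), Mul(-1, 3602))) = Mul(-1, Add(Mul(20, Add(-14, -9, 18)), -3602)) = Mul(-1, Add(Mul(20, -5), -3602)) = Mul(-1, Add(-100, -3602)) = Mul(-1, -3702) = 3702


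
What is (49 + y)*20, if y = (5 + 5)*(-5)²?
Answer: 5980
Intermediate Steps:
y = 250 (y = 10*25 = 250)
(49 + y)*20 = (49 + 250)*20 = 299*20 = 5980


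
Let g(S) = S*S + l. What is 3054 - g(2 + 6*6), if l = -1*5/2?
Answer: 3225/2 ≈ 1612.5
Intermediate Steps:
l = -5/2 (l = -5*1/2 = -5/2 ≈ -2.5000)
g(S) = -5/2 + S**2 (g(S) = S*S - 5/2 = S**2 - 5/2 = -5/2 + S**2)
3054 - g(2 + 6*6) = 3054 - (-5/2 + (2 + 6*6)**2) = 3054 - (-5/2 + (2 + 36)**2) = 3054 - (-5/2 + 38**2) = 3054 - (-5/2 + 1444) = 3054 - 1*2883/2 = 3054 - 2883/2 = 3225/2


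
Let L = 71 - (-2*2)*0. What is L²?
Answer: 5041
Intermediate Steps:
L = 71 (L = 71 - (-4)*0 = 71 - 1*0 = 71 + 0 = 71)
L² = 71² = 5041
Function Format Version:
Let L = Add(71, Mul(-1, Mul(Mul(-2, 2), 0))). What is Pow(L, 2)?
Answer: 5041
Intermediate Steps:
L = 71 (L = Add(71, Mul(-1, Mul(-4, 0))) = Add(71, Mul(-1, 0)) = Add(71, 0) = 71)
Pow(L, 2) = Pow(71, 2) = 5041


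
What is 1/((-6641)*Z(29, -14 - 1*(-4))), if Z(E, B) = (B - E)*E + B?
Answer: 1/7577381 ≈ 1.3197e-7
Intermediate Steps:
Z(E, B) = B + E*(B - E) (Z(E, B) = E*(B - E) + B = B + E*(B - E))
1/((-6641)*Z(29, -14 - 1*(-4))) = 1/((-6641)*((-14 - 1*(-4)) - 1*29**2 + (-14 - 1*(-4))*29)) = -1/(6641*((-14 + 4) - 1*841 + (-14 + 4)*29)) = -1/(6641*(-10 - 841 - 10*29)) = -1/(6641*(-10 - 841 - 290)) = -1/6641/(-1141) = -1/6641*(-1/1141) = 1/7577381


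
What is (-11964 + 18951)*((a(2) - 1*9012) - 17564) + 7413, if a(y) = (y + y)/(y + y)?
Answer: -185672112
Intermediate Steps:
a(y) = 1 (a(y) = (2*y)/((2*y)) = (2*y)*(1/(2*y)) = 1)
(-11964 + 18951)*((a(2) - 1*9012) - 17564) + 7413 = (-11964 + 18951)*((1 - 1*9012) - 17564) + 7413 = 6987*((1 - 9012) - 17564) + 7413 = 6987*(-9011 - 17564) + 7413 = 6987*(-26575) + 7413 = -185679525 + 7413 = -185672112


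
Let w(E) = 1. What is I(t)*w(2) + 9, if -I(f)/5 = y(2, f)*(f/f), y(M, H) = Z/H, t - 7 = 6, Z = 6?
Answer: 87/13 ≈ 6.6923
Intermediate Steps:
t = 13 (t = 7 + 6 = 13)
y(M, H) = 6/H
I(f) = -30/f (I(f) = -5*6/f*f/f = -5*6/f = -30/f)
I(t)*w(2) + 9 = -30/13*1 + 9 = -30/13 + 9 = 87/13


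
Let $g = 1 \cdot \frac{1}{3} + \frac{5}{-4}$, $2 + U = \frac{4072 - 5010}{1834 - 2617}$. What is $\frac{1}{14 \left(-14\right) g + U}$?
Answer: $\frac{783}{140051} \approx 0.0055908$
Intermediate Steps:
$U = - \frac{628}{783}$ ($U = -2 + \frac{4072 - 5010}{1834 - 2617} = -2 - \frac{938}{-783} = -2 - - \frac{938}{783} = -2 + \frac{938}{783} = - \frac{628}{783} \approx -0.80204$)
$g = - \frac{11}{12}$ ($g = 1 \cdot \frac{1}{3} + 5 \left(- \frac{1}{4}\right) = \frac{1}{3} - \frac{5}{4} = - \frac{11}{12} \approx -0.91667$)
$\frac{1}{14 \left(-14\right) g + U} = \frac{1}{14 \left(-14\right) \left(- \frac{11}{12}\right) - \frac{628}{783}} = \frac{1}{\left(-196\right) \left(- \frac{11}{12}\right) - \frac{628}{783}} = \frac{1}{\frac{539}{3} - \frac{628}{783}} = \frac{1}{\frac{140051}{783}} = \frac{783}{140051}$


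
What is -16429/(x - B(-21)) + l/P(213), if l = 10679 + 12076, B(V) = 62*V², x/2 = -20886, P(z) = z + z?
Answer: 131640652/2453547 ≈ 53.653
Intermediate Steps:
P(z) = 2*z
x = -41772 (x = 2*(-20886) = -41772)
l = 22755
-16429/(x - B(-21)) + l/P(213) = -16429/(-41772 - 62*(-21)²) + 22755/((2*213)) = -16429/(-41772 - 62*441) + 22755/426 = -16429/(-41772 - 1*27342) + 22755*(1/426) = -16429/(-41772 - 27342) + 7585/142 = -16429/(-69114) + 7585/142 = -16429*(-1/69114) + 7585/142 = 16429/69114 + 7585/142 = 131640652/2453547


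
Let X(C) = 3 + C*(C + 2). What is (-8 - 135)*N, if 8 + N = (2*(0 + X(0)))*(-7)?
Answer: 7150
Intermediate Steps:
X(C) = 3 + C*(2 + C)
N = -50 (N = -8 + (2*(0 + (3 + 0² + 2*0)))*(-7) = -8 + (2*(0 + (3 + 0 + 0)))*(-7) = -8 + (2*(0 + 3))*(-7) = -8 + (2*3)*(-7) = -8 + 6*(-7) = -8 - 42 = -50)
(-8 - 135)*N = (-8 - 135)*(-50) = -143*(-50) = 7150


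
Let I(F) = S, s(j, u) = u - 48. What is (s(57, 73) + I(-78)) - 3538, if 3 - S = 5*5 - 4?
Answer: -3531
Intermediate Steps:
s(j, u) = -48 + u
S = -18 (S = 3 - (5*5 - 4) = 3 - (25 - 4) = 3 - 1*21 = 3 - 21 = -18)
I(F) = -18
(s(57, 73) + I(-78)) - 3538 = ((-48 + 73) - 18) - 3538 = (25 - 18) - 3538 = 7 - 3538 = -3531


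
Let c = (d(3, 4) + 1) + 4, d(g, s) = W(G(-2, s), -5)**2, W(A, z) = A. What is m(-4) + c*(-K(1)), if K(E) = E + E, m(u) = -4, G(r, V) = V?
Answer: -46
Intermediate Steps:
K(E) = 2*E
d(g, s) = s**2
c = 21 (c = (4**2 + 1) + 4 = (16 + 1) + 4 = 17 + 4 = 21)
m(-4) + c*(-K(1)) = -4 + 21*(-2) = -4 - 42 = -46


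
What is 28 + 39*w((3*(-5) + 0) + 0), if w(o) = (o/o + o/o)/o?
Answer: 114/5 ≈ 22.800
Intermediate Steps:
w(o) = 2/o (w(o) = (1 + 1)/o = 2/o)
28 + 39*w((3*(-5) + 0) + 0) = 28 + 39*(2/((3*(-5) + 0) + 0)) = 28 + 39*(2/((-15 + 0) + 0)) = 28 + 39*(2/(-15 + 0)) = 28 + 39*(2/(-15)) = 28 + 39*(2*(-1/15)) = 28 + 39*(-2/15) = 28 - 26/5 = 114/5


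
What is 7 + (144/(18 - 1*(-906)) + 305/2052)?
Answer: 1154137/158004 ≈ 7.3045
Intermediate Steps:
7 + (144/(18 - 1*(-906)) + 305/2052) = 7 + (144/(18 + 906) + 305*(1/2052)) = 7 + (144/924 + 305/2052) = 7 + (144*(1/924) + 305/2052) = 7 + (12/77 + 305/2052) = 7 + 48109/158004 = 1154137/158004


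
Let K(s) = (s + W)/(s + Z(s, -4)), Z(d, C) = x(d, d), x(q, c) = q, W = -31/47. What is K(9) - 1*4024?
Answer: -1701956/423 ≈ -4023.5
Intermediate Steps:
W = -31/47 (W = -31*1/47 = -31/47 ≈ -0.65957)
Z(d, C) = d
K(s) = (-31/47 + s)/(2*s) (K(s) = (s - 31/47)/(s + s) = (-31/47 + s)/((2*s)) = (-31/47 + s)*(1/(2*s)) = (-31/47 + s)/(2*s))
K(9) - 1*4024 = (1/94)*(-31 + 47*9)/9 - 1*4024 = (1/94)*(1/9)*(-31 + 423) - 4024 = (1/94)*(1/9)*392 - 4024 = 196/423 - 4024 = -1701956/423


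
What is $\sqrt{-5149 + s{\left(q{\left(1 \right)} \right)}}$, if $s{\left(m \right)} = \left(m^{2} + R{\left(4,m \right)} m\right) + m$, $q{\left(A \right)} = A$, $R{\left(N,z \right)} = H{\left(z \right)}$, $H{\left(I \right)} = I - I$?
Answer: $i \sqrt{5147} \approx 71.743 i$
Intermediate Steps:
$H{\left(I \right)} = 0$
$R{\left(N,z \right)} = 0$
$s{\left(m \right)} = m + m^{2}$ ($s{\left(m \right)} = \left(m^{2} + 0 m\right) + m = \left(m^{2} + 0\right) + m = m^{2} + m = m + m^{2}$)
$\sqrt{-5149 + s{\left(q{\left(1 \right)} \right)}} = \sqrt{-5149 + 1 \left(1 + 1\right)} = \sqrt{-5149 + 1 \cdot 2} = \sqrt{-5149 + 2} = \sqrt{-5147} = i \sqrt{5147}$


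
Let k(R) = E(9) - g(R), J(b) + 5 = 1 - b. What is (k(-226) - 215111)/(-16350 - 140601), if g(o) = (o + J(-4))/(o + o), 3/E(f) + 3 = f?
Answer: 215111/156951 ≈ 1.3706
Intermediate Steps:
E(f) = 3/(-3 + f)
J(b) = -4 - b (J(b) = -5 + (1 - b) = -4 - b)
g(o) = ½ (g(o) = (o + (-4 - 1*(-4)))/(o + o) = (o + (-4 + 4))/((2*o)) = (o + 0)*(1/(2*o)) = o*(1/(2*o)) = ½)
k(R) = 0 (k(R) = 3/(-3 + 9) - 1*½ = 3/6 - ½ = 3*(⅙) - ½ = ½ - ½ = 0)
(k(-226) - 215111)/(-16350 - 140601) = (0 - 215111)/(-16350 - 140601) = -215111/(-156951) = -215111*(-1/156951) = 215111/156951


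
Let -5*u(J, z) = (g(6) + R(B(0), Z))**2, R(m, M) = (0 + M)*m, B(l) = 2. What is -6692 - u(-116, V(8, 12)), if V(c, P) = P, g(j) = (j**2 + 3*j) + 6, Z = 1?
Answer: -29616/5 ≈ -5923.2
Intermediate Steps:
g(j) = 6 + j**2 + 3*j
R(m, M) = M*m
u(J, z) = -3844/5 (u(J, z) = -((6 + 6**2 + 3*6) + 1*2)**2/5 = -((6 + 36 + 18) + 2)**2/5 = -(60 + 2)**2/5 = -1/5*62**2 = -1/5*3844 = -3844/5)
-6692 - u(-116, V(8, 12)) = -6692 - 1*(-3844/5) = -6692 + 3844/5 = -29616/5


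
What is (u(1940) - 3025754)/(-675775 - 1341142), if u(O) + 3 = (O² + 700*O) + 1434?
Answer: -299611/288131 ≈ -1.0398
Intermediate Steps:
u(O) = 1431 + O² + 700*O (u(O) = -3 + ((O² + 700*O) + 1434) = -3 + (1434 + O² + 700*O) = 1431 + O² + 700*O)
(u(1940) - 3025754)/(-675775 - 1341142) = ((1431 + 1940² + 700*1940) - 3025754)/(-675775 - 1341142) = ((1431 + 3763600 + 1358000) - 3025754)/(-2016917) = (5123031 - 3025754)*(-1/2016917) = 2097277*(-1/2016917) = -299611/288131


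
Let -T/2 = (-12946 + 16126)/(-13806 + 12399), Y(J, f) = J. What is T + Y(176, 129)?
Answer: 84664/469 ≈ 180.52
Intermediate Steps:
T = 2120/469 (T = -2*(-12946 + 16126)/(-13806 + 12399) = -6360/(-1407) = -6360*(-1)/1407 = -2*(-1060/469) = 2120/469 ≈ 4.5203)
T + Y(176, 129) = 2120/469 + 176 = 84664/469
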